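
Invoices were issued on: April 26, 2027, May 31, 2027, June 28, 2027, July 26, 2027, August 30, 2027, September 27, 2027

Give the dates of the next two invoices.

Every date is a Monday; gaps 35, 28, 28, 35, 28 days.
Each is the last Monday of its month (at least one falls on the 29th or later, ruling out '4th Monday').
Last Monday of October 2027: October 25, 2027.
Last Monday of November 2027: November 29, 2027.

October 25, 2027; November 29, 2027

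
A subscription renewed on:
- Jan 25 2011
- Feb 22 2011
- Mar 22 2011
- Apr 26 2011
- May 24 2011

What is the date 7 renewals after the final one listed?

These are Tuesdays at 28- or 35-day spacing (28, 28, 35, 28).
The pattern: 4th Tuesday of the month.
4th Tuesday of June 2011: Jun 28 2011.
4th Tuesday of July 2011: Jul 26 2011.
August 2011 — 4th Tuesday is Aug 23 2011.
4th Tuesday of September 2011: Sep 27 2011.
4th Tuesday of October 2011: Oct 25 2011.
4th Tuesday of November 2011: Nov 22 2011.
December 2011 — 4th Tuesday is Dec 27 2011.

Dec 27 2011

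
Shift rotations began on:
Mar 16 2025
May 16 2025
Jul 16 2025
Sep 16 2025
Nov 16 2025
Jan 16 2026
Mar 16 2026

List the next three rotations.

May 16 2026, Jul 16 2026, Sep 16 2026

Gaps: 61, 61, 62, 61, 61, 59 days — not constant. Every event is on the 16th of the month.
Pattern: the 16th of every 2 months.
Next: May 2026 → May 16 2026.
July 2026: Jul 16 2026.
Next: September 2026 → Sep 16 2026.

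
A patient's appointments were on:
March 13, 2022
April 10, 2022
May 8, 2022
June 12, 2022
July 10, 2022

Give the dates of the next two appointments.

Gaps: 28, 28, 35, 28 days — a mix of 28 and 35. Every date is a Sunday.
Each is the 2nd Sunday of its month.
2nd Sunday of August 2022: August 14, 2022.
September 2022 — 2nd Sunday is September 11, 2022.

August 14, 2022; September 11, 2022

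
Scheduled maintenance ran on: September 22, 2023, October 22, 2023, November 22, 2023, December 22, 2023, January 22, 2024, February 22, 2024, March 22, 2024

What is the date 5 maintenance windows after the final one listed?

August 22, 2024

Gaps: 30, 31, 30, 31, 31, 29 days — not constant. Every event is on the 22nd of the month.
Pattern: the 22nd of each month.
April 2024: April 22, 2024.
Next: May 2024 → May 22, 2024.
June 2024: June 22, 2024.
Next: July 2024 → July 22, 2024.
August 2024: August 22, 2024.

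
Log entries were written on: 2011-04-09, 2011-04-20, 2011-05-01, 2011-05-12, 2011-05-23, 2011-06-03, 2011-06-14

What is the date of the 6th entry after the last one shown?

Every event comes 11 days after the last (11, 11, 11, 11, 11, 11).
2011-06-14 + 11 days = 2011-06-25.
2011-06-25 + 11 days = 2011-07-06.
2011-07-06 + 11 days = 2011-07-17.
2011-07-17 + 11 days = 2011-07-28.
2011-07-28 + 11 days = 2011-08-08.
2011-08-08 + 11 days = 2011-08-19.

2011-08-19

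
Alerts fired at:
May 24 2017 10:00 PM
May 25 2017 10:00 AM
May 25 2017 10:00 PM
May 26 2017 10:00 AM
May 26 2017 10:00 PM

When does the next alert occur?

Gaps: 12, 12, 12, 12 hours — each event is 12 hours after the previous one.
May 26 2017 10:00 PM + 12 h = May 27 2017 10:00 AM.

May 27 2017 10:00 AM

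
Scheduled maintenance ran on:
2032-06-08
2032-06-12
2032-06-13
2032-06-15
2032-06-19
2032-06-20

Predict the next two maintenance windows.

Gaps: 4, 1, 2, 4, 1 days — not constant, but cyclic with period 3.
The events fall on every Tuesday, Saturday and Sunday.
The following Tuesday is 2032-06-22.
The following Saturday is 2032-06-26.

2032-06-22, 2032-06-26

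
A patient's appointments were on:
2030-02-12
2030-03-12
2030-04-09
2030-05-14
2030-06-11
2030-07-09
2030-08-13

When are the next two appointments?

Gaps: 28, 28, 35, 28, 28, 35 days — a mix of 28 and 35. Every date is a Tuesday.
Each is the 2nd Tuesday of its month.
September 2030 — 2nd Tuesday is 2030-09-10.
October 2030 — 2nd Tuesday is 2030-10-08.

2030-09-10, 2030-10-08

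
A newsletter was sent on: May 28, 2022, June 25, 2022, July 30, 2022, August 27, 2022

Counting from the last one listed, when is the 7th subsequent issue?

March 25, 2023

Every date is a Saturday; gaps 28, 35, 28 days.
Each is the last Saturday of its month (at least one falls on the 29th or later, ruling out '4th Saturday').
Last Saturday of September 2022: September 24, 2022.
October 2022 ends with Saturday October 29, 2022.
November 2022 ends with Saturday November 26, 2022.
December 2022 ends with Saturday December 31, 2022.
Last Saturday of January 2023: January 28, 2023.
Last Saturday of February 2023: February 25, 2023.
March 2023 ends with Saturday March 25, 2023.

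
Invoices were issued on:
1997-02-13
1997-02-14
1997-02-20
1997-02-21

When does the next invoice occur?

Gaps: 1, 6, 1 days — not constant, but cyclic with period 2.
The events fall on every Thursday and Friday.
The following Thursday is 1997-02-27.

1997-02-27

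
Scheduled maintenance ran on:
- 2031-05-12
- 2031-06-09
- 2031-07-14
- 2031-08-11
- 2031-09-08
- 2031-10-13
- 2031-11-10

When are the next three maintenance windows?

2031-12-08, 2032-01-12, 2032-02-09

These are Mondays at 28- or 35-day spacing (28, 35, 28, 28, 35, 28).
The pattern: 2nd Monday of the month.
2nd Monday of December 2031: 2031-12-08.
2nd Monday of January 2032: 2032-01-12.
2nd Monday of February 2032: 2032-02-09.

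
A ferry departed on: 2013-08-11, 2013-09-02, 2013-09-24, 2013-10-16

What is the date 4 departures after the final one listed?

2014-01-12

Gaps between consecutive events: 22, 22, 22 days — a constant 22-day interval.
2013-10-16 + 22 days = 2013-11-07.
2013-11-07 + 22 days = 2013-11-29.
2013-11-29 + 22 days = 2013-12-21.
2013-12-21 + 22 days = 2014-01-12.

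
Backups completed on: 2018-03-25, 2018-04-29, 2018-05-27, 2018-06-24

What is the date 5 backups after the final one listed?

2018-11-25

These are Sundays with 35, 28, 28-day gaps.
Each is the final Sunday of its month — 2018-04-29 is past the 28th, so '4th Sunday' doesn't fit.
Last Sunday of July 2018: 2018-07-29.
August 2018 ends with Sunday 2018-08-26.
Last Sunday of September 2018: 2018-09-30.
October 2018 ends with Sunday 2018-10-28.
Last Sunday of November 2018: 2018-11-25.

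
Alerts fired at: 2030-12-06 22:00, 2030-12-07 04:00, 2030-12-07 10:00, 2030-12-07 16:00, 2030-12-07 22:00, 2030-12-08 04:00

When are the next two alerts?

The interval is a steady 6 hours (6, 6, 6, 6, 6).
2030-12-08 04:00 + 6 h = 2030-12-08 10:00.
2030-12-08 10:00 + 6 h = 2030-12-08 16:00.

2030-12-08 10:00, 2030-12-08 16:00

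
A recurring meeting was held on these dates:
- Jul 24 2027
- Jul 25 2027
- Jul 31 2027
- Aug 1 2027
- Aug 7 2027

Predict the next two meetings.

Aug 8 2027, Aug 14 2027

Every event lands on a Saturday or Sunday (gaps cycle 1, 6, 1, 6).
So the schedule is: every Saturday and Sunday.
The following Sunday is Aug 8 2027.
The following Saturday is Aug 14 2027.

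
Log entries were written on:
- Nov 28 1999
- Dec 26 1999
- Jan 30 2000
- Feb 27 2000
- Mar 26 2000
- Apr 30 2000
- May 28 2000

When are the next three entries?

Jun 25 2000, Jul 30 2000, Aug 27 2000

Every date is a Sunday; gaps 28, 35, 28, 28, 35, 28 days.
Each is the last Sunday of its month (at least one falls on the 29th or later, ruling out '4th Sunday').
Last Sunday of June 2000: Jun 25 2000.
July 2000 ends with Sunday Jul 30 2000.
August 2000 ends with Sunday Aug 27 2000.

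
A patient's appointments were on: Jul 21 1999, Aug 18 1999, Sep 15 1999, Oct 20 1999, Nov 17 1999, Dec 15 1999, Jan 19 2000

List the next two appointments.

Gaps: 28, 28, 35, 28, 28, 35 days — a mix of 28 and 35. Every date is a Wednesday.
Each is the 3rd Wednesday of its month.
3rd Wednesday of February 2000: Feb 16 2000.
March 2000 — 3rd Wednesday is Mar 15 2000.

Feb 16 2000, Mar 15 2000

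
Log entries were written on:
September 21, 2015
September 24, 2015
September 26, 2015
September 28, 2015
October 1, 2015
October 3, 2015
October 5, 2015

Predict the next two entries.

October 8, 2015; October 10, 2015

The gap pattern 3, 2, 2, 3, 2, 2 repeats every 3 events.
These are the Mondays, Thursdays and Saturdays of each week.
Next Thursday: October 8, 2015.
The following Saturday is October 10, 2015.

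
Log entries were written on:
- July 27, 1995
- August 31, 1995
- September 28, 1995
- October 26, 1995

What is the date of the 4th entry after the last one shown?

All Thursdays; the gaps (35, 28, 28) vary with month length.
This is the last Thursday of each month.
Last Thursday of November 1995: November 30, 1995.
Last Thursday of December 1995: December 28, 1995.
January 1996 ends with Thursday January 25, 1996.
Last Thursday of February 1996: February 29, 1996.

February 29, 1996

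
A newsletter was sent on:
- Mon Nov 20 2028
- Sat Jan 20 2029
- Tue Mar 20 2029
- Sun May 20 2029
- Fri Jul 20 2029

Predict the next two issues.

The day-of-month is always 20 (61, 59, 61, 61 days between events).
So this recurs on the 20th of every 2 months.
Next: September 2029 → Thu Sep 20 2029.
November 2029: Tue Nov 20 2029.

Thu Sep 20 2029, Tue Nov 20 2029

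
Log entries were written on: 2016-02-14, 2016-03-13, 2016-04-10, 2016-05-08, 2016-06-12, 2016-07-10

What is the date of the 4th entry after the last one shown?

All dates are Sundays, 28, 28, 28, 35, 28 days apart.
Specifically, the 2nd Sunday of each month.
August 2016 — 2nd Sunday is 2016-08-14.
September 2016 — 2nd Sunday is 2016-09-11.
October 2016 — 2nd Sunday is 2016-10-09.
November 2016 — 2nd Sunday is 2016-11-13.

2016-11-13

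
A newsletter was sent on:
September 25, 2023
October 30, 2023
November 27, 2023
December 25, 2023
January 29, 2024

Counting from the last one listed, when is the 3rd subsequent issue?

April 29, 2024

All Mondays; the gaps (35, 28, 28, 35) vary with month length.
This is the last Monday of each month.
Last Monday of February 2024: February 26, 2024.
March 2024 ends with Monday March 25, 2024.
April 2024 ends with Monday April 29, 2024.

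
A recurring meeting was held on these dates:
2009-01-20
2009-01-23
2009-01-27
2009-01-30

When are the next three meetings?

Every event lands on a Tuesday or Friday (gaps cycle 3, 4, 3).
So the schedule is: every Tuesday and Friday.
The following Tuesday is 2009-02-03.
Next Friday: 2009-02-06.
The following Tuesday is 2009-02-10.

2009-02-03, 2009-02-06, 2009-02-10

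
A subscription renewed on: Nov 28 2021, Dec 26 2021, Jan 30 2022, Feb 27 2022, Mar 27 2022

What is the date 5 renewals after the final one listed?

Every date is a Sunday; gaps 28, 35, 28, 28 days.
Each is the last Sunday of its month (at least one falls on the 29th or later, ruling out '4th Sunday').
Last Sunday of April 2022: Apr 24 2022.
May 2022 ends with Sunday May 29 2022.
Last Sunday of June 2022: Jun 26 2022.
Last Sunday of July 2022: Jul 31 2022.
August 2022 ends with Sunday Aug 28 2022.

Aug 28 2022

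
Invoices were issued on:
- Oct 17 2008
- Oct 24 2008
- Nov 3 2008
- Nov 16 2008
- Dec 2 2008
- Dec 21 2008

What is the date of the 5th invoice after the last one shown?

Gaps: 7, 10, 13, 16, 19 days — each gap is 3 larger than the previous one.
Next gap: 22 days. Dec 21 2008 + 22 days = Jan 12 2009.
Next gap: 25 days. Jan 12 2009 + 25 days = Feb 6 2009.
Next gap: 28 days. Feb 6 2009 + 28 days = Mar 6 2009.
Next gap: 31 days. Mar 6 2009 + 31 days = Apr 6 2009.
Next gap: 34 days. Apr 6 2009 + 34 days = May 10 2009.

May 10 2009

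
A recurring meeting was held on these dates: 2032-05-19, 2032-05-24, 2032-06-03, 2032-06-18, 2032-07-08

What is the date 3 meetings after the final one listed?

The spacing grows by 5 each time: 5, 10, 15, 20 days.
Next gap: 25 days. 2032-07-08 + 25 days = 2032-08-02.
Next gap: 30 days. 2032-08-02 + 30 days = 2032-09-01.
Next gap: 35 days. 2032-09-01 + 35 days = 2032-10-06.

2032-10-06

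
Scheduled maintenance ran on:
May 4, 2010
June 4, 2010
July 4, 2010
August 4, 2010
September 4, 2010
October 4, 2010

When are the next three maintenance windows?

November 4, 2010; December 4, 2010; January 4, 2011

Each date is the 4th; the gaps (31, 30, 31, 31, 30) track the month lengths.
The rule is the 4th of each month.
November 2010: November 4, 2010.
December 2010: December 4, 2010.
January 2011: January 4, 2011.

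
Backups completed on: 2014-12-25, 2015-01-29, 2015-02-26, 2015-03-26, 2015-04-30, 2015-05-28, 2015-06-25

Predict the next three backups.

These are Thursdays with 35, 28, 28, 35, 28, 28-day gaps.
Each is the final Thursday of its month — 2015-01-29 is past the 28th, so '4th Thursday' doesn't fit.
Last Thursday of July 2015: 2015-07-30.
Last Thursday of August 2015: 2015-08-27.
September 2015 ends with Thursday 2015-09-24.

2015-07-30, 2015-08-27, 2015-09-24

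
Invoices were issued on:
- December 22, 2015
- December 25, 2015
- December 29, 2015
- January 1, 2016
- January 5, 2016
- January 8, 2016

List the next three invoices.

January 12, 2016; January 15, 2016; January 19, 2016

The gap pattern 3, 4, 3, 4, 3 repeats every 2 events.
These are the Tuesdays and Fridays of each week.
The following Tuesday is January 12, 2016.
The following Friday is January 15, 2016.
Next Tuesday: January 19, 2016.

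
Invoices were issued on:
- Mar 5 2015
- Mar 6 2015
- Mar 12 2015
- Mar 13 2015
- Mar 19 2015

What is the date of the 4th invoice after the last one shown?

Every event lands on a Thursday or Friday (gaps cycle 1, 6, 1, 6).
So the schedule is: every Thursday and Friday.
Next Friday: Mar 20 2015.
Next Thursday: Mar 26 2015.
Next Friday: Mar 27 2015.
The following Thursday is Apr 2 2015.

Apr 2 2015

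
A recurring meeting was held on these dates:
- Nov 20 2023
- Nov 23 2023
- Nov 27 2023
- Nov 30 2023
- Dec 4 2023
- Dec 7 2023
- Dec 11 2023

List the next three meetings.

Gaps: 3, 4, 3, 4, 3, 4 days — not constant, but cyclic with period 2.
The events fall on every Monday and Thursday.
Next Thursday: Dec 14 2023.
Next Monday: Dec 18 2023.
Next Thursday: Dec 21 2023.

Dec 14 2023, Dec 18 2023, Dec 21 2023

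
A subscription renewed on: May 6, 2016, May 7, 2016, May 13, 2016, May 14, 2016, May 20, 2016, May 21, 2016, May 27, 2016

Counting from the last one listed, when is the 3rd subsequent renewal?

June 4, 2016

Gaps: 1, 6, 1, 6, 1, 6 days — not constant, but cyclic with period 2.
The events fall on every Friday and Saturday.
The following Saturday is May 28, 2016.
Next Friday: June 3, 2016.
Next Saturday: June 4, 2016.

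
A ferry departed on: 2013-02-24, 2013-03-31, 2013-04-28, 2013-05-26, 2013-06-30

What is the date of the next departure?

These are Sundays with 35, 28, 28, 35-day gaps.
Each is the final Sunday of its month — 2013-03-31 is past the 28th, so '4th Sunday' doesn't fit.
Last Sunday of July 2013: 2013-07-28.

2013-07-28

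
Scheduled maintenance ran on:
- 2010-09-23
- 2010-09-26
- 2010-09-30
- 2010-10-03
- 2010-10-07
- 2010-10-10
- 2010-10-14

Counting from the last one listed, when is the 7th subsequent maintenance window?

The gap pattern 3, 4, 3, 4, 3, 4 repeats every 2 events.
These are the Thursdays and Sundays of each week.
Next Sunday: 2010-10-17.
Next Thursday: 2010-10-21.
Next Sunday: 2010-10-24.
Next Thursday: 2010-10-28.
Next Sunday: 2010-10-31.
Next Thursday: 2010-11-04.
Next Sunday: 2010-11-07.

2010-11-07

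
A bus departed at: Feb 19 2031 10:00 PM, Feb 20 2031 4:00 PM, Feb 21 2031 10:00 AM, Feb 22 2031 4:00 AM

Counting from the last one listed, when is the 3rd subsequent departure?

Feb 24 2031 10:00 AM

Spacing: 18, 18, 18 h — constant 18 h.
Feb 22 2031 4:00 AM + 18 h = Feb 22 2031 10:00 PM.
Feb 22 2031 10:00 PM + 18 h = Feb 23 2031 4:00 PM.
Feb 23 2031 4:00 PM + 18 h = Feb 24 2031 10:00 AM.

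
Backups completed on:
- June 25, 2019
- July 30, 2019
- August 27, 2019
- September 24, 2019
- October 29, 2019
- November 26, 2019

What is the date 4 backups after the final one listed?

March 31, 2020

Every date is a Tuesday; gaps 35, 28, 28, 35, 28 days.
Each is the last Tuesday of its month (at least one falls on the 29th or later, ruling out '4th Tuesday').
December 2019 ends with Tuesday December 31, 2019.
January 2020 ends with Tuesday January 28, 2020.
February 2020 ends with Tuesday February 25, 2020.
March 2020 ends with Tuesday March 31, 2020.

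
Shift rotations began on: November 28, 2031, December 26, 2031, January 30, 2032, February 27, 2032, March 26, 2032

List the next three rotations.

All Fridays; the gaps (28, 35, 28, 28) vary with month length.
This is the last Friday of each month.
April 2032 ends with Friday April 30, 2032.
Last Friday of May 2032: May 28, 2032.
June 2032 ends with Friday June 25, 2032.

April 30, 2032; May 28, 2032; June 25, 2032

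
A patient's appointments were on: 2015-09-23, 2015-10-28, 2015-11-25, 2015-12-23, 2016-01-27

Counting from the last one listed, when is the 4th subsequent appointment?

2016-05-25

Gaps: 35, 28, 28, 35 days — a mix of 28 and 35. Every date is a Wednesday.
Each is the 4th Wednesday of its month.
February 2016 — 4th Wednesday is 2016-02-24.
March 2016 — 4th Wednesday is 2016-03-23.
April 2016 — 4th Wednesday is 2016-04-27.
4th Wednesday of May 2016: 2016-05-25.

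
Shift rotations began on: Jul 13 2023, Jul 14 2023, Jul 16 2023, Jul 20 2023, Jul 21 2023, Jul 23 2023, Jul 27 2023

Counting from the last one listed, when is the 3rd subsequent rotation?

The gap pattern 1, 2, 4, 1, 2, 4 repeats every 3 events.
These are the Thursdays, Fridays and Sundays of each week.
The following Friday is Jul 28 2023.
The following Sunday is Jul 30 2023.
The following Thursday is Aug 3 2023.

Aug 3 2023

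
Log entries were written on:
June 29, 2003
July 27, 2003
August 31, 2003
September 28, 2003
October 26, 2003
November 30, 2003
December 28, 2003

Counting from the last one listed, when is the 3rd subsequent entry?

March 28, 2004

These are Sundays with 28, 35, 28, 28, 35, 28-day gaps.
Each is the final Sunday of its month — June 29, 2003 is past the 28th, so '4th Sunday' doesn't fit.
Last Sunday of January 2004: January 25, 2004.
February 2004 ends with Sunday February 29, 2004.
March 2004 ends with Sunday March 28, 2004.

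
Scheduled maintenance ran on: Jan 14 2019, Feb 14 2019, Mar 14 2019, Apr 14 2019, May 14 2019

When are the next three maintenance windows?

Gaps: 31, 28, 31, 30 days — not constant. Every event is on the 14th of the month.
Pattern: the 14th of each month.
June 2019: Jun 14 2019.
July 2019: Jul 14 2019.
August 2019: Aug 14 2019.

Jun 14 2019, Jul 14 2019, Aug 14 2019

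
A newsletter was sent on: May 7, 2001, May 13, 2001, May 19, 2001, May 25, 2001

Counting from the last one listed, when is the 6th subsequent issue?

June 30, 2001

Every event comes 6 days after the last (6, 6, 6).
May 25, 2001 + 6 days = May 31, 2001.
May 31, 2001 + 6 days = June 6, 2001.
June 6, 2001 + 6 days = June 12, 2001.
June 12, 2001 + 6 days = June 18, 2001.
June 18, 2001 + 6 days = June 24, 2001.
June 24, 2001 + 6 days = June 30, 2001.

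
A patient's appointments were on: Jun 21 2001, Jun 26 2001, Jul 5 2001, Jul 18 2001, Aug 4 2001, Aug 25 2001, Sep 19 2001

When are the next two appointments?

Oct 18 2001, Nov 20 2001

Intervals are 5, 9, 13, 17, 21, 25 days — an arithmetic progression with common difference 4.
Next gap: 29 days. Sep 19 2001 + 29 days = Oct 18 2001.
Next gap: 33 days. Oct 18 2001 + 33 days = Nov 20 2001.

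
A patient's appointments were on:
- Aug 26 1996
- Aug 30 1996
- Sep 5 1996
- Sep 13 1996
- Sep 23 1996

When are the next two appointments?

Gaps: 4, 6, 8, 10 days — each gap is 2 larger than the previous one.
Next gap: 12 days. Sep 23 1996 + 12 days = Oct 5 1996.
Next gap: 14 days. Oct 5 1996 + 14 days = Oct 19 1996.

Oct 5 1996, Oct 19 1996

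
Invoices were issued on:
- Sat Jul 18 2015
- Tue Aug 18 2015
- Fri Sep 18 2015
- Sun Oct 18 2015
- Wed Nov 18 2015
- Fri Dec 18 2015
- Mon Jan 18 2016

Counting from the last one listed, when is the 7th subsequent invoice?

Thu Aug 18 2016

Gaps: 31, 31, 30, 31, 30, 31 days — not constant. Every event is on the 18th of the month.
Pattern: the 18th of each month.
February 2016: Thu Feb 18 2016.
March 2016: Fri Mar 18 2016.
Next: April 2016 → Mon Apr 18 2016.
May 2016: Wed May 18 2016.
Next: June 2016 → Sat Jun 18 2016.
Next: July 2016 → Mon Jul 18 2016.
August 2016: Thu Aug 18 2016.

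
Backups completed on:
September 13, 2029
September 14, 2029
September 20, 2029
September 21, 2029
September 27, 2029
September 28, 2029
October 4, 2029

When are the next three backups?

Gaps: 1, 6, 1, 6, 1, 6 days — not constant, but cyclic with period 2.
The events fall on every Thursday and Friday.
The following Friday is October 5, 2029.
The following Thursday is October 11, 2029.
Next Friday: October 12, 2029.

October 5, 2029; October 11, 2029; October 12, 2029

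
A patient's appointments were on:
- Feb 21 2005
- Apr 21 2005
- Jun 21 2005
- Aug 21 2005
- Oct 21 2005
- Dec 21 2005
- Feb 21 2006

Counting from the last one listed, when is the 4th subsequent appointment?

The day-of-month is always 21 (59, 61, 61, 61, 61, 62 days between events).
So this recurs on the 21st of every 2 months.
Next: April 2006 → Apr 21 2006.
June 2006: Jun 21 2006.
Next: August 2006 → Aug 21 2006.
Next: October 2006 → Oct 21 2006.

Oct 21 2006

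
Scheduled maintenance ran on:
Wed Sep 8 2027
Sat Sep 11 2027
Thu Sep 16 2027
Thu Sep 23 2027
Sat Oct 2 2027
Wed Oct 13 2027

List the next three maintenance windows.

Tue Oct 26 2027, Wed Nov 10 2027, Sat Nov 27 2027

Intervals are 3, 5, 7, 9, 11 days — an arithmetic progression with common difference 2.
Next gap: 13 days. Wed Oct 13 2027 + 13 days = Tue Oct 26 2027.
Next gap: 15 days. Tue Oct 26 2027 + 15 days = Wed Nov 10 2027.
Next gap: 17 days. Wed Nov 10 2027 + 17 days = Sat Nov 27 2027.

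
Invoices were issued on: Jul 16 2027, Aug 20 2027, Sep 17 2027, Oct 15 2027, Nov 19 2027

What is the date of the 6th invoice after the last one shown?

May 19 2028

Gaps: 35, 28, 28, 35 days — a mix of 28 and 35. Every date is a Friday.
Each is the 3rd Friday of its month.
3rd Friday of December 2027: Dec 17 2027.
January 2028 — 3rd Friday is Jan 21 2028.
3rd Friday of February 2028: Feb 18 2028.
3rd Friday of March 2028: Mar 17 2028.
3rd Friday of April 2028: Apr 21 2028.
3rd Friday of May 2028: May 19 2028.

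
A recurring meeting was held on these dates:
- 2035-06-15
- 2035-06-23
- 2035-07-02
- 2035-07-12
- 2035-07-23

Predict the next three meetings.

Intervals are 8, 9, 10, 11 days — an arithmetic progression with common difference 1.
Next gap: 12 days. 2035-07-23 + 12 days = 2035-08-04.
Next gap: 13 days. 2035-08-04 + 13 days = 2035-08-17.
Next gap: 14 days. 2035-08-17 + 14 days = 2035-08-31.

2035-08-04, 2035-08-17, 2035-08-31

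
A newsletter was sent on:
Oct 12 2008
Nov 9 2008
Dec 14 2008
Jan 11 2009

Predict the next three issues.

These are Sundays at 28- or 35-day spacing (28, 35, 28).
The pattern: 2nd Sunday of the month.
February 2009 — 2nd Sunday is Feb 8 2009.
March 2009 — 2nd Sunday is Mar 8 2009.
April 2009 — 2nd Sunday is Apr 12 2009.

Feb 8 2009, Mar 8 2009, Apr 12 2009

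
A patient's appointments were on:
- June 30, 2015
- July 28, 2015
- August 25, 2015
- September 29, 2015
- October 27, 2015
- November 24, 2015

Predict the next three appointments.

Every date is a Tuesday; gaps 28, 28, 35, 28, 28 days.
Each is the last Tuesday of its month (at least one falls on the 29th or later, ruling out '4th Tuesday').
December 2015 ends with Tuesday December 29, 2015.
Last Tuesday of January 2016: January 26, 2016.
Last Tuesday of February 2016: February 23, 2016.

December 29, 2015; January 26, 2016; February 23, 2016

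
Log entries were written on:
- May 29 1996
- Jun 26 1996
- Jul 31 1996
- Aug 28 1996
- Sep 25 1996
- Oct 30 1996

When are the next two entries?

Nov 27 1996, Dec 25 1996

All Wednesdays; the gaps (28, 35, 28, 28, 35) vary with month length.
This is the last Wednesday of each month.
November 1996 ends with Wednesday Nov 27 1996.
Last Wednesday of December 1996: Dec 25 1996.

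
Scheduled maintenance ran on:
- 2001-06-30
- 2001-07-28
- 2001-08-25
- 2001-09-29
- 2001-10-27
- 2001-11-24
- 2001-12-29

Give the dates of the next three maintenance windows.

2002-01-26, 2002-02-23, 2002-03-30

Every date is a Saturday; gaps 28, 28, 35, 28, 28, 35 days.
Each is the last Saturday of its month (at least one falls on the 29th or later, ruling out '4th Saturday').
January 2002 ends with Saturday 2002-01-26.
February 2002 ends with Saturday 2002-02-23.
Last Saturday of March 2002: 2002-03-30.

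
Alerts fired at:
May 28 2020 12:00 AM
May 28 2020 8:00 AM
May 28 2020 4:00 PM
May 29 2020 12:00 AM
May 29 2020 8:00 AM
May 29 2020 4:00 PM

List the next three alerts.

Spacing: 8, 8, 8, 8, 8 h — constant 8 h.
May 29 2020 4:00 PM + 8 h = May 30 2020 12:00 AM.
May 30 2020 12:00 AM + 8 h = May 30 2020 8:00 AM.
May 30 2020 8:00 AM + 8 h = May 30 2020 4:00 PM.

May 30 2020 12:00 AM, May 30 2020 8:00 AM, May 30 2020 4:00 PM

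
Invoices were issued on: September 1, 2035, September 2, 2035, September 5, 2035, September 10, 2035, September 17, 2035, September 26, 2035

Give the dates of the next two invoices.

October 7, 2035; October 20, 2035

Intervals are 1, 3, 5, 7, 9 days — an arithmetic progression with common difference 2.
Next gap: 11 days. September 26, 2035 + 11 days = October 7, 2035.
Next gap: 13 days. October 7, 2035 + 13 days = October 20, 2035.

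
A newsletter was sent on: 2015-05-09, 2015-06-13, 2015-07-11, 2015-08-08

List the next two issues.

2015-09-12, 2015-10-10

These are Saturdays at 28- or 35-day spacing (35, 28, 28).
The pattern: 2nd Saturday of the month.
2nd Saturday of September 2015: 2015-09-12.
October 2015 — 2nd Saturday is 2015-10-10.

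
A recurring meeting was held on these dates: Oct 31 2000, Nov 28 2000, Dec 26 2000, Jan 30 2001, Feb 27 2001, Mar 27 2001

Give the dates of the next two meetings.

These are Tuesdays with 28, 28, 35, 28, 28-day gaps.
Each is the final Tuesday of its month — Oct 31 2000 is past the 28th, so '4th Tuesday' doesn't fit.
Last Tuesday of April 2001: Apr 24 2001.
Last Tuesday of May 2001: May 29 2001.

Apr 24 2001, May 29 2001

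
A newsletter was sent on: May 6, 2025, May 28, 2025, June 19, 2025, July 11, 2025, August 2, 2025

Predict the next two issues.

The spacing is 22, 22, 22, 22 days — always 22 days.
August 2, 2025 + 22 days = August 24, 2025.
August 24, 2025 + 22 days = September 15, 2025.

August 24, 2025; September 15, 2025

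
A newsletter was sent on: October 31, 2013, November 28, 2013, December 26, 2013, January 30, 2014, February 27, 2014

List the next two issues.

These are Thursdays with 28, 28, 35, 28-day gaps.
Each is the final Thursday of its month — October 31, 2013 is past the 28th, so '4th Thursday' doesn't fit.
Last Thursday of March 2014: March 27, 2014.
Last Thursday of April 2014: April 24, 2014.

March 27, 2014; April 24, 2014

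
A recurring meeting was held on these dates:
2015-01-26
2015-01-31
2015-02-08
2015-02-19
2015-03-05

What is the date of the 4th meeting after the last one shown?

The spacing grows by 3 each time: 5, 8, 11, 14 days.
Next gap: 17 days. 2015-03-05 + 17 days = 2015-03-22.
Next gap: 20 days. 2015-03-22 + 20 days = 2015-04-11.
Next gap: 23 days. 2015-04-11 + 23 days = 2015-05-04.
Next gap: 26 days. 2015-05-04 + 26 days = 2015-05-30.

2015-05-30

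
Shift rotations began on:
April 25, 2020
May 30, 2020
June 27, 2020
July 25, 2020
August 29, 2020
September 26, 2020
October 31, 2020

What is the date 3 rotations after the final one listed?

These are Saturdays with 35, 28, 28, 35, 28, 35-day gaps.
Each is the final Saturday of its month — May 30, 2020 is past the 28th, so '4th Saturday' doesn't fit.
Last Saturday of November 2020: November 28, 2020.
December 2020 ends with Saturday December 26, 2020.
January 2021 ends with Saturday January 30, 2021.

January 30, 2021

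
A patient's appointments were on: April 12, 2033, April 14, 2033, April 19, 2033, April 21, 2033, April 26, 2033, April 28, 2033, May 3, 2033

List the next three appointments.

May 5, 2033; May 10, 2033; May 12, 2033

Every event lands on a Tuesday or Thursday (gaps cycle 2, 5, 2, 5, 2, 5).
So the schedule is: every Tuesday and Thursday.
The following Thursday is May 5, 2033.
The following Tuesday is May 10, 2033.
Next Thursday: May 12, 2033.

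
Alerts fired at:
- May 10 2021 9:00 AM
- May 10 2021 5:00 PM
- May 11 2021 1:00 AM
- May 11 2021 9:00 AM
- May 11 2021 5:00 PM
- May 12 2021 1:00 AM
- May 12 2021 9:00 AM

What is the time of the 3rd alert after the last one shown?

May 13 2021 9:00 AM

Gaps: 8, 8, 8, 8, 8, 8 hours — each event is 8 hours after the previous one.
May 12 2021 9:00 AM + 8 h = May 12 2021 5:00 PM.
May 12 2021 5:00 PM + 8 h = May 13 2021 1:00 AM.
May 13 2021 1:00 AM + 8 h = May 13 2021 9:00 AM.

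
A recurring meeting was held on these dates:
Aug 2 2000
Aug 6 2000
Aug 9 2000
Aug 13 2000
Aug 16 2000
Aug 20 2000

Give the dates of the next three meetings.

Aug 23 2000, Aug 27 2000, Aug 30 2000

The gap pattern 4, 3, 4, 3, 4 repeats every 2 events.
These are the Wednesdays and Sundays of each week.
Next Wednesday: Aug 23 2000.
Next Sunday: Aug 27 2000.
Next Wednesday: Aug 30 2000.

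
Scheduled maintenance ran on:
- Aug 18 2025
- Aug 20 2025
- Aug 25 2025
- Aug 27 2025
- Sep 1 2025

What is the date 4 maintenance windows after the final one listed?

Sep 15 2025

Gaps: 2, 5, 2, 5 days — not constant, but cyclic with period 2.
The events fall on every Monday and Wednesday.
The following Wednesday is Sep 3 2025.
The following Monday is Sep 8 2025.
The following Wednesday is Sep 10 2025.
The following Monday is Sep 15 2025.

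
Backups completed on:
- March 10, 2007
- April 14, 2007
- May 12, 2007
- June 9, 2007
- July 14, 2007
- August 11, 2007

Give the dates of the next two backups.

September 8, 2007; October 13, 2007

Gaps: 35, 28, 28, 35, 28 days — a mix of 28 and 35. Every date is a Saturday.
Each is the 2nd Saturday of its month.
September 2007 — 2nd Saturday is September 8, 2007.
2nd Saturday of October 2007: October 13, 2007.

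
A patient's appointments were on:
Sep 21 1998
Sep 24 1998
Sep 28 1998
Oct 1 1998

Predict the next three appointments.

Every event lands on a Monday or Thursday (gaps cycle 3, 4, 3).
So the schedule is: every Monday and Thursday.
Next Monday: Oct 5 1998.
The following Thursday is Oct 8 1998.
The following Monday is Oct 12 1998.

Oct 5 1998, Oct 8 1998, Oct 12 1998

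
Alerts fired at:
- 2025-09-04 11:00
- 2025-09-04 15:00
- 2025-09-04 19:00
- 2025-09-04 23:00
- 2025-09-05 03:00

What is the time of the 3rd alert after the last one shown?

2025-09-05 15:00

The interval is a steady 4 hours (4, 4, 4, 4).
2025-09-05 03:00 + 4 h = 2025-09-05 07:00.
2025-09-05 07:00 + 4 h = 2025-09-05 11:00.
2025-09-05 11:00 + 4 h = 2025-09-05 15:00.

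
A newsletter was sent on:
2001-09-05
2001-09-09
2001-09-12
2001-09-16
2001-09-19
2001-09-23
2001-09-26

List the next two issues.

Every event lands on a Wednesday or Sunday (gaps cycle 4, 3, 4, 3, 4, 3).
So the schedule is: every Wednesday and Sunday.
The following Sunday is 2001-09-30.
Next Wednesday: 2001-10-03.

2001-09-30, 2001-10-03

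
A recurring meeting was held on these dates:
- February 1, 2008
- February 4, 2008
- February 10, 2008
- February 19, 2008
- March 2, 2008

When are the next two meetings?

Gaps: 3, 6, 9, 12 days — each gap is 3 larger than the previous one.
Next gap: 15 days. March 2, 2008 + 15 days = March 17, 2008.
Next gap: 18 days. March 17, 2008 + 18 days = April 4, 2008.

March 17, 2008; April 4, 2008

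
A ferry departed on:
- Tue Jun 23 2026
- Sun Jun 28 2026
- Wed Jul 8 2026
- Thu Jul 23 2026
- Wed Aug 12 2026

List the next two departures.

Sun Sep 6 2026, Tue Oct 6 2026

Intervals are 5, 10, 15, 20 days — an arithmetic progression with common difference 5.
Next gap: 25 days. Wed Aug 12 2026 + 25 days = Sun Sep 6 2026.
Next gap: 30 days. Sun Sep 6 2026 + 30 days = Tue Oct 6 2026.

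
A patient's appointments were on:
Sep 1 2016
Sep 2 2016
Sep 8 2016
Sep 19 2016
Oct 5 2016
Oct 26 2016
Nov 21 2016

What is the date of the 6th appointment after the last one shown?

Aug 9 2017

Gaps: 1, 6, 11, 16, 21, 26 days — each gap is 5 larger than the previous one.
Next gap: 31 days. Nov 21 2016 + 31 days = Dec 22 2016.
Next gap: 36 days. Dec 22 2016 + 36 days = Jan 27 2017.
Next gap: 41 days. Jan 27 2017 + 41 days = Mar 9 2017.
Next gap: 46 days. Mar 9 2017 + 46 days = Apr 24 2017.
Next gap: 51 days. Apr 24 2017 + 51 days = Jun 14 2017.
Next gap: 56 days. Jun 14 2017 + 56 days = Aug 9 2017.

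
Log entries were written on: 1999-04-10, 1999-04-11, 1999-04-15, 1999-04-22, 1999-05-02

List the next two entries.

Gaps: 1, 4, 7, 10 days — each gap is 3 larger than the previous one.
Next gap: 13 days. 1999-05-02 + 13 days = 1999-05-15.
Next gap: 16 days. 1999-05-15 + 16 days = 1999-05-31.

1999-05-15, 1999-05-31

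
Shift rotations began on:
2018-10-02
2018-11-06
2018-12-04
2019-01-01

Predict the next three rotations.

These are Tuesdays at 28- or 35-day spacing (35, 28, 28).
The pattern: 1st Tuesday of the month.
1st Tuesday of February 2019: 2019-02-05.
March 2019 — 1st Tuesday is 2019-03-05.
1st Tuesday of April 2019: 2019-04-02.

2019-02-05, 2019-03-05, 2019-04-02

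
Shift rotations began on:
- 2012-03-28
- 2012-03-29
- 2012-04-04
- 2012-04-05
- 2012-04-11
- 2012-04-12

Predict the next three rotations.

2012-04-18, 2012-04-19, 2012-04-25

The gap pattern 1, 6, 1, 6, 1 repeats every 2 events.
These are the Wednesdays and Thursdays of each week.
The following Wednesday is 2012-04-18.
The following Thursday is 2012-04-19.
The following Wednesday is 2012-04-25.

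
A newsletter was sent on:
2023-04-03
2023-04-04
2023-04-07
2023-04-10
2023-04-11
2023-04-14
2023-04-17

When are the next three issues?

2023-04-18, 2023-04-21, 2023-04-24

The gap pattern 1, 3, 3, 1, 3, 3 repeats every 3 events.
These are the Mondays, Tuesdays and Fridays of each week.
The following Tuesday is 2023-04-18.
The following Friday is 2023-04-21.
The following Monday is 2023-04-24.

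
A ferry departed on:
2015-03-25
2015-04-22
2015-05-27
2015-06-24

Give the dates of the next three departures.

2015-07-22, 2015-08-26, 2015-09-23

All dates are Wednesdays, 28, 35, 28 days apart.
Specifically, the 4th Wednesday of each month.
4th Wednesday of July 2015: 2015-07-22.
4th Wednesday of August 2015: 2015-08-26.
September 2015 — 4th Wednesday is 2015-09-23.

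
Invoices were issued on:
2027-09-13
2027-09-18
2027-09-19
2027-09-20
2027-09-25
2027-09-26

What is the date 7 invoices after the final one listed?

2027-10-11

Every event lands on a Monday or Saturday or Sunday (gaps cycle 5, 1, 1, 5, 1).
So the schedule is: every Monday, Saturday and Sunday.
Next Monday: 2027-09-27.
Next Saturday: 2027-10-02.
Next Sunday: 2027-10-03.
Next Monday: 2027-10-04.
Next Saturday: 2027-10-09.
The following Sunday is 2027-10-10.
Next Monday: 2027-10-11.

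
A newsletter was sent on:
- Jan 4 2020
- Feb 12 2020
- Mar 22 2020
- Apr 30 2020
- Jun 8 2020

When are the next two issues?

Jul 17 2020, Aug 25 2020

Every event comes 39 days after the last (39, 39, 39, 39).
Jun 8 2020 + 39 days = Jul 17 2020.
Jul 17 2020 + 39 days = Aug 25 2020.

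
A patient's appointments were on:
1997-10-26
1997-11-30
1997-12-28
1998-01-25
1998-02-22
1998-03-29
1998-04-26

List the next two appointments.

All Sundays; the gaps (35, 28, 28, 28, 35, 28) vary with month length.
This is the last Sunday of each month.
May 1998 ends with Sunday 1998-05-31.
June 1998 ends with Sunday 1998-06-28.

1998-05-31, 1998-06-28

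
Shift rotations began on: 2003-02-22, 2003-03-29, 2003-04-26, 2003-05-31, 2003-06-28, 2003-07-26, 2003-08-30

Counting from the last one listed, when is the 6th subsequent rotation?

2004-02-28

These are Saturdays with 35, 28, 35, 28, 28, 35-day gaps.
Each is the final Saturday of its month — 2003-03-29 is past the 28th, so '4th Saturday' doesn't fit.
September 2003 ends with Saturday 2003-09-27.
Last Saturday of October 2003: 2003-10-25.
Last Saturday of November 2003: 2003-11-29.
Last Saturday of December 2003: 2003-12-27.
Last Saturday of January 2004: 2004-01-31.
February 2004 ends with Saturday 2004-02-28.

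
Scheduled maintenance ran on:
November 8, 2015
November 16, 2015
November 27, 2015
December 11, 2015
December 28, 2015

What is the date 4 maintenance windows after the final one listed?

Intervals are 8, 11, 14, 17 days — an arithmetic progression with common difference 3.
Next gap: 20 days. December 28, 2015 + 20 days = January 17, 2016.
Next gap: 23 days. January 17, 2016 + 23 days = February 9, 2016.
Next gap: 26 days. February 9, 2016 + 26 days = March 6, 2016.
Next gap: 29 days. March 6, 2016 + 29 days = April 4, 2016.

April 4, 2016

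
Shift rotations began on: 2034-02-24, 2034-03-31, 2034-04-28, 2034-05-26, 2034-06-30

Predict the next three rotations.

Every date is a Friday; gaps 35, 28, 28, 35 days.
Each is the last Friday of its month (at least one falls on the 29th or later, ruling out '4th Friday').
Last Friday of July 2034: 2034-07-28.
Last Friday of August 2034: 2034-08-25.
September 2034 ends with Friday 2034-09-29.

2034-07-28, 2034-08-25, 2034-09-29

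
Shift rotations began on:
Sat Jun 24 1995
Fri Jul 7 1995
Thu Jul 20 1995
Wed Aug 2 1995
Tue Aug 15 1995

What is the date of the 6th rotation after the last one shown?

Wed Nov 1 1995

Every event comes 13 days after the last (13, 13, 13, 13).
Tue Aug 15 1995 + 13 days = Mon Aug 28 1995.
Mon Aug 28 1995 + 13 days = Sun Sep 10 1995.
Sun Sep 10 1995 + 13 days = Sat Sep 23 1995.
Sat Sep 23 1995 + 13 days = Fri Oct 6 1995.
Fri Oct 6 1995 + 13 days = Thu Oct 19 1995.
Thu Oct 19 1995 + 13 days = Wed Nov 1 1995.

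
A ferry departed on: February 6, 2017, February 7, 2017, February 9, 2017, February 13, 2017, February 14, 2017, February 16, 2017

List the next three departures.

The gap pattern 1, 2, 4, 1, 2 repeats every 3 events.
These are the Mondays, Tuesdays and Thursdays of each week.
The following Monday is February 20, 2017.
The following Tuesday is February 21, 2017.
Next Thursday: February 23, 2017.

February 20, 2017; February 21, 2017; February 23, 2017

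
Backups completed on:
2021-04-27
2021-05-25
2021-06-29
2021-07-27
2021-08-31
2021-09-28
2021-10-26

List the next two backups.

These are Tuesdays with 28, 35, 28, 35, 28, 28-day gaps.
Each is the final Tuesday of its month — 2021-06-29 is past the 28th, so '4th Tuesday' doesn't fit.
Last Tuesday of November 2021: 2021-11-30.
Last Tuesday of December 2021: 2021-12-28.

2021-11-30, 2021-12-28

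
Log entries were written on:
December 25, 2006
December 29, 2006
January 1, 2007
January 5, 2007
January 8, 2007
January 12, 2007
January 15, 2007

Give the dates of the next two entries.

January 19, 2007; January 22, 2007

The gap pattern 4, 3, 4, 3, 4, 3 repeats every 2 events.
These are the Mondays and Fridays of each week.
The following Friday is January 19, 2007.
The following Monday is January 22, 2007.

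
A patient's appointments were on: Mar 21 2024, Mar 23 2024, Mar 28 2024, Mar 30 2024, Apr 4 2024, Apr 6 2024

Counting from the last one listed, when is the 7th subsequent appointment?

May 2 2024

Gaps: 2, 5, 2, 5, 2 days — not constant, but cyclic with period 2.
The events fall on every Thursday and Saturday.
The following Thursday is Apr 11 2024.
The following Saturday is Apr 13 2024.
Next Thursday: Apr 18 2024.
The following Saturday is Apr 20 2024.
Next Thursday: Apr 25 2024.
Next Saturday: Apr 27 2024.
Next Thursday: May 2 2024.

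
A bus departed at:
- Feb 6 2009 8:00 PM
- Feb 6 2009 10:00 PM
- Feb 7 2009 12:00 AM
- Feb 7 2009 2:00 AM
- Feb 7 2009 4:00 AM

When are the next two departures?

Spacing: 2, 2, 2, 2 h — constant 2 h.
Feb 7 2009 4:00 AM + 2 h = Feb 7 2009 6:00 AM.
Feb 7 2009 6:00 AM + 2 h = Feb 7 2009 8:00 AM.

Feb 7 2009 6:00 AM, Feb 7 2009 8:00 AM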